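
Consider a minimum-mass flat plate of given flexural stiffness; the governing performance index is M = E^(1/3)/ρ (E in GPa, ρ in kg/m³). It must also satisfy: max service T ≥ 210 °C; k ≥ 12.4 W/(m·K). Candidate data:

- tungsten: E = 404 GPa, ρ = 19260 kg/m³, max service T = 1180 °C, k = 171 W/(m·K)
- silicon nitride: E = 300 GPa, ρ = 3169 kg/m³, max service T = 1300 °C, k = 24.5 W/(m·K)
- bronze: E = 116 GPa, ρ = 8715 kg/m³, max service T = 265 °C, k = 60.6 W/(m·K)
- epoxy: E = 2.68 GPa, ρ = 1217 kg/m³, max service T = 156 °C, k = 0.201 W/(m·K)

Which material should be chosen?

silicon nitride

Screen on constraints: max service T ≥ 210 °C; k ≥ 12.4 W/(m·K). Survivors: tungsten, silicon nitride, bronze.
Evaluate M for each candidate:
  silicon nitride: M = 2.11×10⁻³
  bronze: M = 0.560×10⁻³
  tungsten: M = 0.384×10⁻³
Silicon nitride has the largest M.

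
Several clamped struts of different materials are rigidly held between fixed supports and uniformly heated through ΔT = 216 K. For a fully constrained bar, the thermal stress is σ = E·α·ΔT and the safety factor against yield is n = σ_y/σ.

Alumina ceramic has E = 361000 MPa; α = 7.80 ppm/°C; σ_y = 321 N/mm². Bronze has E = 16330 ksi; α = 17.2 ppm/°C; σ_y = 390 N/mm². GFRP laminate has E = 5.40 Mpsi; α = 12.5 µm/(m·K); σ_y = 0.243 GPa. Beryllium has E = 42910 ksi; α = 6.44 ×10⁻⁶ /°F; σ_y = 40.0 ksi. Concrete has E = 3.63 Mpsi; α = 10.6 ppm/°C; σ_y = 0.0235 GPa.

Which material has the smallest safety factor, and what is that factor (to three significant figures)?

In consistent units (E in GPa, α in ×10⁻⁶/K, σ_y in MPa):
  alumina ceramic: E = 361.0, α = 7.80, σ_y = 321.0 → σ = 608 MPa, n = 0.528
  bronze: E = 112.6, α = 17.2, σ_y = 390.0 → σ = 418 MPa, n = 0.932
  GFRP laminate: E = 37.23, α = 12.5, σ_y = 243.0 → σ = 101 MPa, n = 2.42
  beryllium: E = 295.9, α = 11.6, σ_y = 275.8 → σ = 741 MPa, n = 0.372
  concrete: E = 25.03, α = 10.6, σ_y = 23.50 → σ = 57.3 MPa, n = 0.410
Beryllium has the lowest safety factor, n = 0.372.

beryllium, n = 0.372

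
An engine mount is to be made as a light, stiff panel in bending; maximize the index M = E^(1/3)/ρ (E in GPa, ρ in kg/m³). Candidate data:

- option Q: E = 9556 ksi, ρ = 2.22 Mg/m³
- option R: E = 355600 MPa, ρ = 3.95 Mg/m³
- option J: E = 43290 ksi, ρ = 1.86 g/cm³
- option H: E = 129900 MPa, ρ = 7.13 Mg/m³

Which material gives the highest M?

Convert each candidate to consistent units, then evaluate M:
  option Q: E = 65.89 GPa, ρ = 2220 kg/m³
  option R: E = 355.6 GPa, ρ = 3950 kg/m³
  option J: E = 298.5 GPa, ρ = 1860 kg/m³
  option H: E = 129.9 GPa, ρ = 7130 kg/m³
  option J: M = 3.59×10⁻³
  option Q: M = 1.82×10⁻³
  option R: M = 1.79×10⁻³
  option H: M = 0.710×10⁻³
Option J has the largest M.

option J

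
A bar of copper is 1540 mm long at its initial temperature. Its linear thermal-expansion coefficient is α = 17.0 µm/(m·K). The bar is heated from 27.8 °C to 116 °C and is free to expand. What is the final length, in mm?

ΔT = 116 − 27.8 = 88.20 K.
ΔL = α·L₀·ΔT = 17.0×10⁻⁶ × 1540 mm × 88.20 K = 2.31 mm.
L = L₀ + ΔL = 1540 + 2.31 = 1542.3 mm.

1542.3 mm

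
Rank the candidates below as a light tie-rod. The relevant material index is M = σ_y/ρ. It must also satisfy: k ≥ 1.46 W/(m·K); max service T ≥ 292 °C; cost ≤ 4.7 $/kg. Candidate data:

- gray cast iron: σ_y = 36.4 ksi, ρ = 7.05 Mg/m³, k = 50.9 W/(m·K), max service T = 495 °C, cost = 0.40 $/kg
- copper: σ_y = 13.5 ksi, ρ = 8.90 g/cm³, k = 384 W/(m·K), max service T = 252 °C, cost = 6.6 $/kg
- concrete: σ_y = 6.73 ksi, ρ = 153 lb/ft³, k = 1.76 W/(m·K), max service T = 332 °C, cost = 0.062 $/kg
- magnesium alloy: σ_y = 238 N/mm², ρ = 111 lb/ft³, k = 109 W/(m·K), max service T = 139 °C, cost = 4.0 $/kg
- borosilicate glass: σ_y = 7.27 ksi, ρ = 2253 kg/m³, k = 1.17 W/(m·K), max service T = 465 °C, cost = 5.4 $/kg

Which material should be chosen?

gray cast iron

Screen on constraints: k ≥ 1.46 W/(m·K); max service T ≥ 292 °C; cost ≤ 4.7 $/kg. Survivors: gray cast iron, concrete.
After converting to SI:
  gray cast iron: σ_y = 251.0 MPa, ρ = 7050 kg/m³
  concrete: σ_y = 46.40 MPa, ρ = 2451 kg/m³
  gray cast iron: M = 35.6 kN·m/kg
  concrete: M = 18.9 kN·m/kg
Gray cast iron has the largest M.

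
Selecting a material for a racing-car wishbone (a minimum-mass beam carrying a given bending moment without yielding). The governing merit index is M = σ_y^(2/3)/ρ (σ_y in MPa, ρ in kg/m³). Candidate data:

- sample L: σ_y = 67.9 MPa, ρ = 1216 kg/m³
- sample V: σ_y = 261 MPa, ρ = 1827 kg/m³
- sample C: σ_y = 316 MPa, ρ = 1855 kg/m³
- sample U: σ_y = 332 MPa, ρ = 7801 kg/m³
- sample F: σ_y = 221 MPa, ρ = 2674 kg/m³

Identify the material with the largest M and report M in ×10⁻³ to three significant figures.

sample C, M = 25.0×10⁻³

Computing M directly (units already consistent):
  sample C: M = 25.0×10⁻³
  sample V: M = 22.4×10⁻³
  sample L: M = 13.7×10⁻³
  sample F: M = 13.7×10⁻³
  sample U: M = 6.15×10⁻³
The maximum is for sample C.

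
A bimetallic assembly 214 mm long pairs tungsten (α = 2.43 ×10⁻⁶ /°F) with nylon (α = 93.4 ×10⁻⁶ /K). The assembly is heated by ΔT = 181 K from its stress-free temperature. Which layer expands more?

tungsten: α = 2.43×10⁻⁶/°F × 9/5 = 4.37×10⁻⁶/K.
α(tungsten) = 4.37×10⁻⁶/K vs α(nylon) = 93.4×10⁻⁶/K.
Higher α expands more for the same ΔT: nylon.

nylon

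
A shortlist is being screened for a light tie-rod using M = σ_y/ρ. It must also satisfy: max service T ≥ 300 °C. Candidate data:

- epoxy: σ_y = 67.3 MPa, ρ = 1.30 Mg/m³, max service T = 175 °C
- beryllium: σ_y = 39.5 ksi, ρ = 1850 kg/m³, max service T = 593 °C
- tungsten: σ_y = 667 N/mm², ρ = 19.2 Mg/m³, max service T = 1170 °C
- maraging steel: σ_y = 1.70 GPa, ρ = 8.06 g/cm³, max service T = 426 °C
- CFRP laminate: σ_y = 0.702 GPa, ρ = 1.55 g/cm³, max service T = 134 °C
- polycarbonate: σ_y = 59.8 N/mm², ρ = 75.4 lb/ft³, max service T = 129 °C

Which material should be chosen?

Screen on constraints: max service T ≥ 300 °C. Survivors: beryllium, tungsten, maraging steel.
Putting every candidate on a common basis:
  beryllium: σ_y = 272.3 MPa, ρ = 1850 kg/m³
  tungsten: σ_y = 667.0 MPa, ρ = 19200 kg/m³
  maraging steel: σ_y = 1700 MPa, ρ = 8060 kg/m³
  maraging steel: M = 211 kN·m/kg
  beryllium: M = 147 kN·m/kg
  tungsten: M = 34.7 kN·m/kg
Maraging steel ranks first.

maraging steel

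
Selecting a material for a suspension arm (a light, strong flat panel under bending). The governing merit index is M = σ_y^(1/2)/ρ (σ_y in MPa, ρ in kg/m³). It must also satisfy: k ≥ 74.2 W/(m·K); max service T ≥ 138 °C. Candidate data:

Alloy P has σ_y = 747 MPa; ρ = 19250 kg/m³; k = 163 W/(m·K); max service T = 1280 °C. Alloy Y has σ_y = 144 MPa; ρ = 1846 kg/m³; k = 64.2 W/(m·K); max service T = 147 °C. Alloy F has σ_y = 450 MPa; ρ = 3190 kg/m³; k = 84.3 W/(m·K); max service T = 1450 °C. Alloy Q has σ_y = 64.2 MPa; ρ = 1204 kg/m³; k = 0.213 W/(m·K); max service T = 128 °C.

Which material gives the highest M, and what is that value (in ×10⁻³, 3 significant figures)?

alloy F, M = 6.65×10⁻³

Screen on constraints: k ≥ 74.2 W/(m·K); max service T ≥ 138 °C. Survivors: alloy P, alloy F.
Evaluate M for each candidate:
  alloy F: M = 6.65×10⁻³
  alloy P: M = 1.42×10⁻³
Highest index: alloy F.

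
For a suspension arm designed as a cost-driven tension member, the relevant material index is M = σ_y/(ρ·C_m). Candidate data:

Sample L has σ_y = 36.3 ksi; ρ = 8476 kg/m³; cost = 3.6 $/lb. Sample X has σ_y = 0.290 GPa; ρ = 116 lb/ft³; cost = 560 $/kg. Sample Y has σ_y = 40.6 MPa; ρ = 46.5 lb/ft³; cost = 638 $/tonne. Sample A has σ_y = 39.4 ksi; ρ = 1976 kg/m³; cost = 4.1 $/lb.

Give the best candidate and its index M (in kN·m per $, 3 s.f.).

sample Y, M = 85.4 kN·m per $

Normalizing units and computing the index:
  sample L: σ_y = 250.3 MPa, ρ = 8476 kg/m³, cost = 7.937 $/kg
  sample X: σ_y = 290.0 MPa, ρ = 1858 kg/m³, cost = 560.0 $/kg
  sample Y: σ_y = 40.60 MPa, ρ = 744.9 kg/m³, cost = 0.6380 $/kg
  sample A: σ_y = 271.7 MPa, ρ = 1976 kg/m³, cost = 9.039 $/kg
  sample Y: M = 85.4 kN·m per $
  sample A: M = 15.2 kN·m per $
  sample L: M = 3.72 kN·m per $
  sample X: M = 0.279 kN·m per $
Sample Y has the largest M.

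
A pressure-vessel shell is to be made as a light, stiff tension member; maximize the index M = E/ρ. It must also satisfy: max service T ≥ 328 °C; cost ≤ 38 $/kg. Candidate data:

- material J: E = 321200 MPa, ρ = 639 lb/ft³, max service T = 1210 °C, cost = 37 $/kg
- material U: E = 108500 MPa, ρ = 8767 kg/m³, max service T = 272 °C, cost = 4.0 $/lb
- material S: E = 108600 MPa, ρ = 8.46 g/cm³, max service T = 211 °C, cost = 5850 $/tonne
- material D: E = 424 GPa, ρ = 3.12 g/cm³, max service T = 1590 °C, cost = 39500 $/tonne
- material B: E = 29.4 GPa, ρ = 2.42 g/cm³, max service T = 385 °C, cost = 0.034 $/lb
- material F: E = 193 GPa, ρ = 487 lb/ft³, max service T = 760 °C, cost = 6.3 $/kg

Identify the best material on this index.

material J

Screen on constraints: max service T ≥ 328 °C; cost ≤ 38 $/kg. Survivors: material J, material B, material F.
Convert each candidate to consistent units, then evaluate M:
  material J: E = 321.2 GPa, ρ = 10240 kg/m³
  material B: E = 29.40 GPa, ρ = 2420 kg/m³
  material F: E = 193.0 GPa, ρ = 7801 kg/m³
  material J: M = 31.4 MN·m/kg
  material F: M = 24.7 MN·m/kg
  material B: M = 12.1 MN·m/kg
Material J ranks first.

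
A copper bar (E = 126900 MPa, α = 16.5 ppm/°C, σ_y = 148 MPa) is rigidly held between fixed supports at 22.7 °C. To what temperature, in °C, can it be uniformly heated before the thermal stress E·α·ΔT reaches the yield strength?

E = 126900 MPa = 126.9 GPa.
E·α·ΔT = 148.0 MPa ⇒ ΔT = 148.0 / (126.9×10³ × 16.5×10⁻⁶) = 70.68 K.
T = 22.7 + 70.68 = 93.38 °C.

93.4 °C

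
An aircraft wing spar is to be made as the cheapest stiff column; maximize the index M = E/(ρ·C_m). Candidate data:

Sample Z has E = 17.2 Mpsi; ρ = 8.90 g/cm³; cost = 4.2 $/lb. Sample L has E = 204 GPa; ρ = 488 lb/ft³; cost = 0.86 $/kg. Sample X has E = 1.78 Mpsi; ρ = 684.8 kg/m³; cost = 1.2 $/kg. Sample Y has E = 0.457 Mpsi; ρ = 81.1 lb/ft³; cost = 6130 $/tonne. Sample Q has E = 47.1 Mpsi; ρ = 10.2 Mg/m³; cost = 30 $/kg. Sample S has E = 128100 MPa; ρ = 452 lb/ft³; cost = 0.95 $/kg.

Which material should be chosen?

sample L

After converting to SI:
  sample Z: E = 118.6 GPa, ρ = 8900 kg/m³, cost = 9.259 $/kg
  sample L: E = 204.0 GPa, ρ = 7817 kg/m³, cost = 0.8600 $/kg
  sample X: E = 12.27 GPa, ρ = 684.8 kg/m³, cost = 1.200 $/kg
  sample Y: E = 3.151 GPa, ρ = 1299 kg/m³, cost = 6.130 $/kg
  sample Q: E = 324.7 GPa, ρ = 10200 kg/m³, cost = 30.00 $/kg
  sample S: E = 128.1 GPa, ρ = 7240 kg/m³, cost = 0.9500 $/kg
  sample L: M = 30.3 MN·m per $
  sample S: M = 18.6 MN·m per $
  sample X: M = 14.9 MN·m per $
  sample Z: M = 1.44 MN·m per $
  sample Q: M = 1.06 MN·m per $
  sample Y: M = 0.396 MN·m per $
Sample L ranks first.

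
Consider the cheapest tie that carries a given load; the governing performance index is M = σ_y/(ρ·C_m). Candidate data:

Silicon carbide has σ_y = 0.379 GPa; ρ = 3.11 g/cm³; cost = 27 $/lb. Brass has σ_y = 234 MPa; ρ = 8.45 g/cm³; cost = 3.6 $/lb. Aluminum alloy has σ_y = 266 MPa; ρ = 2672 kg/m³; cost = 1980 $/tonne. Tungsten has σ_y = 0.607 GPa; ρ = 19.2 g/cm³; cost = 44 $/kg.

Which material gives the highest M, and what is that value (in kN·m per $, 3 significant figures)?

Putting every candidate on a common basis:
  silicon carbide: σ_y = 379.0 MPa, ρ = 3110 kg/m³, cost = 59.52 $/kg
  brass: σ_y = 234.0 MPa, ρ = 8450 kg/m³, cost = 7.937 $/kg
  aluminum alloy: σ_y = 266.0 MPa, ρ = 2672 kg/m³, cost = 1.980 $/kg
  tungsten: σ_y = 607.0 MPa, ρ = 19200 kg/m³, cost = 44.00 $/kg
  aluminum alloy: M = 50.3 kN·m per $
  brass: M = 3.49 kN·m per $
  silicon carbide: M = 2.05 kN·m per $
  tungsten: M = 0.719 kN·m per $
Aluminum alloy ranks first.

aluminum alloy, M = 50.3 kN·m per $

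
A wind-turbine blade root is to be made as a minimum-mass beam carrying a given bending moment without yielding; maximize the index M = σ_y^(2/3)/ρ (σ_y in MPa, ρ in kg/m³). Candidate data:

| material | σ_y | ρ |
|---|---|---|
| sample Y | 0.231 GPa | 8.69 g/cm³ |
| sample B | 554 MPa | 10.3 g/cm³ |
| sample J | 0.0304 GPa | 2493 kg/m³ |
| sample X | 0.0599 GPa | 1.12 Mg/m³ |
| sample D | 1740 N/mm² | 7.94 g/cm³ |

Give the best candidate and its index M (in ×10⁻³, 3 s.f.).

Convert each candidate to consistent units, then evaluate M:
  sample Y: σ_y = 231.0 MPa, ρ = 8690 kg/m³
  sample B: σ_y = 554.0 MPa, ρ = 10300 kg/m³
  sample J: σ_y = 30.40 MPa, ρ = 2493 kg/m³
  sample X: σ_y = 59.90 MPa, ρ = 1120 kg/m³
  sample D: σ_y = 1740 MPa, ρ = 7940 kg/m³
  sample D: M = 18.2×10⁻³
  sample X: M = 13.7×10⁻³
  sample B: M = 6.55×10⁻³
  sample Y: M = 4.33×10⁻³
  sample J: M = 3.91×10⁻³
Sample D has the largest M.

sample D, M = 18.2×10⁻³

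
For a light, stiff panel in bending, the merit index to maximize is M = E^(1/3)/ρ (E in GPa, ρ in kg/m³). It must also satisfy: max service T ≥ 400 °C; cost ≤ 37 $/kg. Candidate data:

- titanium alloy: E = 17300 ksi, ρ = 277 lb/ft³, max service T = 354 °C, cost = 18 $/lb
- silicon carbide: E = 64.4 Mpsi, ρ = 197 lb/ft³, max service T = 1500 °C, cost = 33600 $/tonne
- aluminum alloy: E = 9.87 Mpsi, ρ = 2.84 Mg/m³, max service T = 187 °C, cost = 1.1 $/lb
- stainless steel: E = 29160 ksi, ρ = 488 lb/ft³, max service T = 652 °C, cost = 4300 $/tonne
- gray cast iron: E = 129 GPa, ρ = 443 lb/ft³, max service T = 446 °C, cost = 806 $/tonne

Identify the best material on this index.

silicon carbide

Screen on constraints: max service T ≥ 400 °C; cost ≤ 37 $/kg. Survivors: silicon carbide, stainless steel, gray cast iron.
Putting every candidate on a common basis:
  silicon carbide: E = 444.0 GPa, ρ = 3156 kg/m³
  stainless steel: E = 201.1 GPa, ρ = 7817 kg/m³
  gray cast iron: E = 129.0 GPa, ρ = 7096 kg/m³
  silicon carbide: M = 2.42×10⁻³
  stainless steel: M = 0.749×10⁻³
  gray cast iron: M = 0.712×10⁻³
The maximum is for silicon carbide.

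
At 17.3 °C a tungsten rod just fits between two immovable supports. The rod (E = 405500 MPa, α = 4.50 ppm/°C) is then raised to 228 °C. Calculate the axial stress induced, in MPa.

384 MPa

E = 405500 MPa = 405.5 GPa.
ΔT = 210.7 K. Constrained thermal stress σ = E·α·ΔT = 405.5×10³ MPa × 4.50×10⁻⁶ × 210.7 = 384 MPa (compressive).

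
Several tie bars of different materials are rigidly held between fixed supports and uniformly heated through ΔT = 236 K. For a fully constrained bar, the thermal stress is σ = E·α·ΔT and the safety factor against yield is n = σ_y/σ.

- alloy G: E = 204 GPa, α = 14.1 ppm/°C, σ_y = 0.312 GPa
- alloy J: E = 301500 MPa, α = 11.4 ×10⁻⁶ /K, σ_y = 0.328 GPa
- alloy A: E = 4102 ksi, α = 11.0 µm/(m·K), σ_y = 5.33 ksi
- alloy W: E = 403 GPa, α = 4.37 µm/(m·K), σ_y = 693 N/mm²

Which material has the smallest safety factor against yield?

In consistent units (E in GPa, α in ×10⁻⁶/K, σ_y in MPa):
  alloy G: E = 204.0, α = 14.1, σ_y = 312.0 → σ = 679 MPa, n = 0.460
  alloy J: E = 301.5, α = 11.4, σ_y = 328.0 → σ = 811 MPa, n = 0.404
  alloy A: E = 28.28, α = 11.0, σ_y = 36.75 → σ = 73.4 MPa, n = 0.501
  alloy W: E = 403.0, α = 4.37, σ_y = 693.0 → σ = 416 MPa, n = 1.67
Alloy J has the lowest safety factor, n = 0.404.

alloy J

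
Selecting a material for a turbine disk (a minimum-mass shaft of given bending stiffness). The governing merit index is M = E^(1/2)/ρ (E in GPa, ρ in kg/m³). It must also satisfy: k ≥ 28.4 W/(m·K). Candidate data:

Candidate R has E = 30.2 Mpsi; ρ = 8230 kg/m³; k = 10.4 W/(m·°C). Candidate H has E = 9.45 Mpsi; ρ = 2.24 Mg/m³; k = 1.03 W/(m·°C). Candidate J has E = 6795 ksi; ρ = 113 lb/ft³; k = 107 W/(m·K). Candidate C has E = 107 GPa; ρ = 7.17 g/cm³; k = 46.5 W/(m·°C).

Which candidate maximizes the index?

Screen on constraints: k ≥ 28.4 W/(m·K). Survivors: candidate J, candidate C.
Normalizing units and computing the index:
  candidate J: E = 46.85 GPa, ρ = 1810 kg/m³
  candidate C: E = 107.0 GPa, ρ = 7170 kg/m³
  candidate J: M = 3.78×10⁻³
  candidate C: M = 1.44×10⁻³
The maximum is for candidate J.

candidate J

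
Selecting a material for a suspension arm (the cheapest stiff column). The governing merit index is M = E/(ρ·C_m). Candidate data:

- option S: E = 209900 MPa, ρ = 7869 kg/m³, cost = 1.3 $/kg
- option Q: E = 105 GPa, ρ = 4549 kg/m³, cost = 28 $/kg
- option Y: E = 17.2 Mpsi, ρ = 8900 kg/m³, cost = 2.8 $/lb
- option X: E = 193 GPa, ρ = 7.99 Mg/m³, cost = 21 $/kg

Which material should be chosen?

option S

After converting to SI:
  option S: E = 209.9 GPa, ρ = 7869 kg/m³, cost = 1.300 $/kg
  option Q: E = 105.0 GPa, ρ = 4549 kg/m³, cost = 28.00 $/kg
  option Y: E = 118.6 GPa, ρ = 8900 kg/m³, cost = 6.173 $/kg
  option X: E = 193.0 GPa, ρ = 7990 kg/m³, cost = 21.00 $/kg
  option S: M = 20.5 MN·m per $
  option Y: M = 2.16 MN·m per $
  option X: M = 1.15 MN·m per $
  option Q: M = 0.824 MN·m per $
Highest index: option S.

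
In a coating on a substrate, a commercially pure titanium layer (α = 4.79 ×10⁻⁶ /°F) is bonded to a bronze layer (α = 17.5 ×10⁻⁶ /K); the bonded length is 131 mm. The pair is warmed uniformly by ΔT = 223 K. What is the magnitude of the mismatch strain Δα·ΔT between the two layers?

1.98×10⁻³

commercially pure titanium: α = 4.79×10⁻⁶/°F × 9/5 = 8.62×10⁻⁶/K.
Δα = |8.62 − 17.5|×10⁻⁶/K = 8.88×10⁻⁶/K.
Mismatch strain = Δα·ΔT = 8.88×10⁻⁶ × 223.0 = 1.98×10⁻³.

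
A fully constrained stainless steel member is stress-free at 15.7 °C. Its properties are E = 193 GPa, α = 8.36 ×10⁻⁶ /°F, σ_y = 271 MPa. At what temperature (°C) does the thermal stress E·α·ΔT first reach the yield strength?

α = 8.36×10⁻⁶/°F × 9/5 = 15.0×10⁻⁶/K.
E·α·ΔT = 271.0 MPa ⇒ ΔT = 271.0 / (193.0×10³ × 15.0×10⁻⁶) = 93.31 K.
T = 15.7 + 93.31 = 109.0 °C.

109 °C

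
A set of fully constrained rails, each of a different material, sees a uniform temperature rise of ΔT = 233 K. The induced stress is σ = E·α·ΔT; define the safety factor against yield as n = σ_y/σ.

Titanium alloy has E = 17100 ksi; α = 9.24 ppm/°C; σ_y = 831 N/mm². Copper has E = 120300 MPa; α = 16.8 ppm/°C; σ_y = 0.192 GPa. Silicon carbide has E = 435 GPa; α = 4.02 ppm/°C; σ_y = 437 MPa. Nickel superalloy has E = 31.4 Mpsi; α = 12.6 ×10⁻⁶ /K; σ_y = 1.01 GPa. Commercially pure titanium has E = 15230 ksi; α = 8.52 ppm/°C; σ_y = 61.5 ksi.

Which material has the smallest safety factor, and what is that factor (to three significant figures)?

copper, n = 0.408

Per material, after unit conversion:
  titanium alloy: E = 117.9, α = 9.24, σ_y = 831.0 → σ = 254 MPa, n = 3.27
  copper: E = 120.3, α = 16.8, σ_y = 192.0 → σ = 471 MPa, n = 0.408
  silicon carbide: E = 435.0, α = 4.02, σ_y = 437.0 → σ = 407 MPa, n = 1.07
  nickel superalloy: E = 216.5, α = 12.6, σ_y = 1010 → σ = 636 MPa, n = 1.59
  commercially pure titanium: E = 105.0, α = 8.52, σ_y = 424.0 → σ = 208 MPa, n = 2.03
The minimum is copper at n = 0.408.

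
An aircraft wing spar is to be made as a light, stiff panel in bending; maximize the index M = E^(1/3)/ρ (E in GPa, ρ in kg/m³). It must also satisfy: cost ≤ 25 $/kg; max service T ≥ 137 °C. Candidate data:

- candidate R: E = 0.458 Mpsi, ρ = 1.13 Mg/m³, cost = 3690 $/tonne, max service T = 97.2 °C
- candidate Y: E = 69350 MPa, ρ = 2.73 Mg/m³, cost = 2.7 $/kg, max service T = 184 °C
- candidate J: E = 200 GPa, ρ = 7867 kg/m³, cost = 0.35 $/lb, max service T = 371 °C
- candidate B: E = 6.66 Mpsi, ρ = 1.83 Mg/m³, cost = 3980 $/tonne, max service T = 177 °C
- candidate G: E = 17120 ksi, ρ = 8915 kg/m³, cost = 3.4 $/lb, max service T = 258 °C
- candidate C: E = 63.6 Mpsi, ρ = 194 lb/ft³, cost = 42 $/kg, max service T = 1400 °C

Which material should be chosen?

candidate B

Screen on constraints: cost ≤ 25 $/kg; max service T ≥ 137 °C. Survivors: candidate Y, candidate J, candidate B, candidate G.
In SI units:
  candidate Y: E = 69.35 GPa, ρ = 2730 kg/m³
  candidate J: E = 200.0 GPa, ρ = 7867 kg/m³
  candidate B: E = 45.92 GPa, ρ = 1830 kg/m³
  candidate G: E = 118.0 GPa, ρ = 8915 kg/m³
  candidate B: M = 1.96×10⁻³
  candidate Y: M = 1.50×10⁻³
  candidate J: M = 0.743×10⁻³
  candidate G: M = 0.550×10⁻³
The maximum is for candidate B.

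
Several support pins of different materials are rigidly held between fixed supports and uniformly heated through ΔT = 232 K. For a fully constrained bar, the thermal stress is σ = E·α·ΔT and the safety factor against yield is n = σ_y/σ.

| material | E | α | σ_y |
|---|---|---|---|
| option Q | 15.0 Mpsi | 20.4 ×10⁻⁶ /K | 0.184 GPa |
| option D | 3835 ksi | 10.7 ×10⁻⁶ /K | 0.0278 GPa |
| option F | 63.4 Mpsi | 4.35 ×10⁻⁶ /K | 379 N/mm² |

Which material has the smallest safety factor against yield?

Converting E to GPa, α to ×10⁻⁶/K, σ_y to MPa, then σ and n for each:
  option Q: E = 103.4, α = 20.4, σ_y = 184.0 → σ = 489 MPa, n = 0.376
  option D: E = 26.44, α = 10.7, σ_y = 27.80 → σ = 65.6 MPa, n = 0.424
  option F: E = 437.1, α = 4.35, σ_y = 379.0 → σ = 441 MPa, n = 0.859
The minimum is option Q at n = 0.376.

option Q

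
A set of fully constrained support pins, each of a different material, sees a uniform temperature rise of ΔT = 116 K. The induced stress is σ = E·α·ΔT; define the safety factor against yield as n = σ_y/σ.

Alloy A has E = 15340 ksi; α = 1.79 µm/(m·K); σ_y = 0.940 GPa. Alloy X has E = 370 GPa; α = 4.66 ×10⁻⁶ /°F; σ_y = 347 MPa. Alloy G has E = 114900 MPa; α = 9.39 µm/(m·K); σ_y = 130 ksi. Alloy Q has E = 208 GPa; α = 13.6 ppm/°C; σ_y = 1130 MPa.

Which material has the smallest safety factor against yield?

alloy X

With everything in SI (GPa, ×10⁻⁶/K, MPa):
  alloy A: E = 105.8, α = 1.79, σ_y = 940.0 → σ = 22.0 MPa, n = 42.8
  alloy X: E = 370.0, α = 8.39, σ_y = 347.0 → σ = 360 MPa, n = 0.964
  alloy G: E = 114.9, α = 9.39, σ_y = 896.3 → σ = 125 MPa, n = 7.16
  alloy Q: E = 208.0, α = 13.6, σ_y = 1130 → σ = 328 MPa, n = 3.44
Alloy X has the lowest safety factor, n = 0.964.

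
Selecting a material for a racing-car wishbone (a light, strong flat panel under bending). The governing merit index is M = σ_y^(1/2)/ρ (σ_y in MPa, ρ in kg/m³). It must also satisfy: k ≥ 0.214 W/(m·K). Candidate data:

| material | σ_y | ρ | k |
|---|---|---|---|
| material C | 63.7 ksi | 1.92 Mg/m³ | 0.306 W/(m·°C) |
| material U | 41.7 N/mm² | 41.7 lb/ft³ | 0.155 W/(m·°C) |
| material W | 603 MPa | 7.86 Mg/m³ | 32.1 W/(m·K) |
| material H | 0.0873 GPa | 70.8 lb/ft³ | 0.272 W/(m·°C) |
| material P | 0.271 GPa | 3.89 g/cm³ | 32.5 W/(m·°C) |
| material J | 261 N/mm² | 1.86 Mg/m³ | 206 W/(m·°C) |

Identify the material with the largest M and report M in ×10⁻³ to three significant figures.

Screen on constraints: k ≥ 0.214 W/(m·K). Survivors: material C, material W, material H, material P, material J.
After converting to SI:
  material C: σ_y = 439.2 MPa, ρ = 1920 kg/m³
  material W: σ_y = 603.0 MPa, ρ = 7860 kg/m³
  material H: σ_y = 87.30 MPa, ρ = 1134 kg/m³
  material P: σ_y = 271.0 MPa, ρ = 3890 kg/m³
  material J: σ_y = 261.0 MPa, ρ = 1860 kg/m³
  material C: M = 10.9×10⁻³
  material J: M = 8.69×10⁻³
  material H: M = 8.24×10⁻³
  material P: M = 4.23×10⁻³
  material W: M = 3.12×10⁻³
Material C has the largest M.

material C, M = 10.9×10⁻³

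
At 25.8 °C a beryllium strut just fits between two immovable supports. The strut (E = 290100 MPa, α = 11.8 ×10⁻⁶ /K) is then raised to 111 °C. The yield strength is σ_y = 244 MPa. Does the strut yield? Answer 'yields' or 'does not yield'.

yields

E = 290100 MPa = 290.1 GPa.
ΔT = 85.20 K. Constrained thermal stress σ = E·α·ΔT = 290.1×10³ MPa × 11.8×10⁻⁶ × 85.20 = 292 MPa (compressive).
Compare to σ_y = 244 MPa: σ ≥ σ_y, so it yields.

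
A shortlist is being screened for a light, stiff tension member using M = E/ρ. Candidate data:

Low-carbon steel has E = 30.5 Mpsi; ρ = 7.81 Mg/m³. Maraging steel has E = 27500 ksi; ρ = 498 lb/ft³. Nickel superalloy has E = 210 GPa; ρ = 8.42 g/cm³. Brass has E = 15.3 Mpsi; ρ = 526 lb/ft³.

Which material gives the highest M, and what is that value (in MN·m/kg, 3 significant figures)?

low-carbon steel, M = 26.9 MN·m/kg

After converting to SI:
  low-carbon steel: E = 210.3 GPa, ρ = 7810 kg/m³
  maraging steel: E = 189.6 GPa, ρ = 7977 kg/m³
  nickel superalloy: E = 210.0 GPa, ρ = 8420 kg/m³
  brass: E = 105.5 GPa, ρ = 8426 kg/m³
  low-carbon steel: M = 26.9 MN·m/kg
  nickel superalloy: M = 24.9 MN·m/kg
  maraging steel: M = 23.8 MN·m/kg
  brass: M = 12.5 MN·m/kg
Low-carbon steel has the largest M.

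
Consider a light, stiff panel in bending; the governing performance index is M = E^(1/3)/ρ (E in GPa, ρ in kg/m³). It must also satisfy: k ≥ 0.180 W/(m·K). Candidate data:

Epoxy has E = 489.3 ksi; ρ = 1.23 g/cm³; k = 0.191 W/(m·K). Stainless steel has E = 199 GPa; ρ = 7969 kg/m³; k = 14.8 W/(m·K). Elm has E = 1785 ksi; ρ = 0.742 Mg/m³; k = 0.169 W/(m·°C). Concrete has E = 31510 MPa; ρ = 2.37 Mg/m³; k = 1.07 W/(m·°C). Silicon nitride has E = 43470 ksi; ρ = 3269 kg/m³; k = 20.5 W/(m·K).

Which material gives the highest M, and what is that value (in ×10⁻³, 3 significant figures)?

silicon nitride, M = 2.05×10⁻³

Screen on constraints: k ≥ 0.180 W/(m·K). Survivors: epoxy, stainless steel, concrete, silicon nitride.
Convert each candidate to consistent units, then evaluate M:
  epoxy: E = 3.374 GPa, ρ = 1230 kg/m³
  stainless steel: E = 199.0 GPa, ρ = 7969 kg/m³
  concrete: E = 31.51 GPa, ρ = 2370 kg/m³
  silicon nitride: E = 299.7 GPa, ρ = 3269 kg/m³
  silicon nitride: M = 2.05×10⁻³
  concrete: M = 1.33×10⁻³
  epoxy: M = 1.22×10⁻³
  stainless steel: M = 0.733×10⁻³
Silicon nitride ranks first.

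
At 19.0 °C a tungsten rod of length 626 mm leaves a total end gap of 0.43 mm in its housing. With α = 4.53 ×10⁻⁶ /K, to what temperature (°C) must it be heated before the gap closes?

171 °C

α·L₀·ΔT = 0.43 mm ⇒ ΔT = 0.43 / (4.53×10⁻⁶ × 626.0) = 151.6 K.
T = 19.0 + 151.6 = 170.6 °C.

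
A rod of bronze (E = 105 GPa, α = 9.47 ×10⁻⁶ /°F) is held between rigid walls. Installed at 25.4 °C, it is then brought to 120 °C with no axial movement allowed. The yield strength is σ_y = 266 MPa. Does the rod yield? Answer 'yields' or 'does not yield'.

does not yield

α = 9.47×10⁻⁶/°F × 9/5 = 17.0×10⁻⁶/K.
ΔT = 94.60 K. Constrained thermal stress σ = E·α·ΔT = 105.0×10³ MPa × 17.0×10⁻⁶ × 94.60 = 169 MPa (compressive).
Compare to σ_y = 266 MPa: σ < σ_y, so it does not yield.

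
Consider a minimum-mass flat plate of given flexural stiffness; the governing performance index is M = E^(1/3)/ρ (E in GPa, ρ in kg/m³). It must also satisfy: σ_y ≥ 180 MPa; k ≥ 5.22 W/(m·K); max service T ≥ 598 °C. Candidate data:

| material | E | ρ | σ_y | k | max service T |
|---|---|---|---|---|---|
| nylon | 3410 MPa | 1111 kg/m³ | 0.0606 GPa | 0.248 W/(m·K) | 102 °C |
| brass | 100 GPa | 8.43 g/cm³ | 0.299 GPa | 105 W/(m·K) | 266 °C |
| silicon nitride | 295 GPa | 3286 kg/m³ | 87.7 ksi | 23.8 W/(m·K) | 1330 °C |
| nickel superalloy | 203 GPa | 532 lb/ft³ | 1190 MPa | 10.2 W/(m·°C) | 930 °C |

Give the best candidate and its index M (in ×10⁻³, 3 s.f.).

Screen on constraints: σ_y ≥ 180 MPa; k ≥ 5.22 W/(m·K); max service T ≥ 598 °C. Survivors: silicon nitride, nickel superalloy.
Convert each candidate to consistent units, then evaluate M:
  silicon nitride: E = 295.0 GPa, ρ = 3286 kg/m³
  nickel superalloy: E = 203.0 GPa, ρ = 8522 kg/m³
  silicon nitride: M = 2.03×10⁻³
  nickel superalloy: M = 0.690×10⁻³
Silicon nitride has the largest M.

silicon nitride, M = 2.03×10⁻³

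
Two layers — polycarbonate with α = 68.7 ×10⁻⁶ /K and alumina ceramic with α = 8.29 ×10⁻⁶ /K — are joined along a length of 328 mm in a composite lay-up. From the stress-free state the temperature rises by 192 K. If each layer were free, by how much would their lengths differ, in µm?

3800 µm

Δα = |68.7 − 8.29|×10⁻⁶/K = 60.4×10⁻⁶/K.
ΔL_mismatch = Δα·L·ΔT = 60.4×10⁻⁶ × 328.0 mm × 192.0 K = 3800 µm.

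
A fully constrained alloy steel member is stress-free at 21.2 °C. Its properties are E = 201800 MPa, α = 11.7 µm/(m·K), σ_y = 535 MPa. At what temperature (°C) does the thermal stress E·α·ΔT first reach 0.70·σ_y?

180 °C

E = 201800 MPa = 201.8 GPa.
E·α·ΔT = 374.5 MPa ⇒ ΔT = 374.5 / (201.8×10³ × 11.7×10⁻⁶) = 158.6 K.
T = 21.2 + 158.6 = 179.8 °C.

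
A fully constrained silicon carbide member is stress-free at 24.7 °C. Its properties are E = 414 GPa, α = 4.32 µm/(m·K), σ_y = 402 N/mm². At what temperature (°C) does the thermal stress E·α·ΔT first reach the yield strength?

σ_y = 402 N/mm² = 402.0 MPa.
E·α·ΔT = 402.0 MPa ⇒ ΔT = 402.0 / (414.0×10³ × 4.32×10⁻⁶) = 224.8 K.
T = 24.7 + 224.8 = 249.5 °C.

249 °C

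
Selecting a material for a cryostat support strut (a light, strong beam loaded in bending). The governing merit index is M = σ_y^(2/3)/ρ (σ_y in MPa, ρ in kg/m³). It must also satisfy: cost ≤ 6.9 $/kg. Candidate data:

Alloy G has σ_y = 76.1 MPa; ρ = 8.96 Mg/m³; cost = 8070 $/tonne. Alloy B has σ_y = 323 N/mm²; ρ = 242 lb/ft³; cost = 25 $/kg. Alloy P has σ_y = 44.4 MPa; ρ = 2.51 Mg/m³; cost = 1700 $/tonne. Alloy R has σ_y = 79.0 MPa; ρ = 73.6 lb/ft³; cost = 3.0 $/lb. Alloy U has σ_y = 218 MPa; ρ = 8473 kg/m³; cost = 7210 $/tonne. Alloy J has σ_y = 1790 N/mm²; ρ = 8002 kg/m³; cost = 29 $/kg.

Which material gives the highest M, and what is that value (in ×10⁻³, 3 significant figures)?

Screen on constraints: cost ≤ 6.9 $/kg. Survivors: alloy P, alloy R.
Convert each candidate to consistent units, then evaluate M:
  alloy P: σ_y = 44.40 MPa, ρ = 2510 kg/m³
  alloy R: σ_y = 79.00 MPa, ρ = 1179 kg/m³
  alloy R: M = 15.6×10⁻³
  alloy P: M = 5.00×10⁻³
Alloy R ranks first.

alloy R, M = 15.6×10⁻³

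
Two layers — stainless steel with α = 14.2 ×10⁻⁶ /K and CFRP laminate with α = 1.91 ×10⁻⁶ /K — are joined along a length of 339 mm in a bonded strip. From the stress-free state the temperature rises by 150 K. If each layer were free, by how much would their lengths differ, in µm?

Δα = |14.2 − 1.91|×10⁻⁶/K = 12.3×10⁻⁶/K.
ΔL_mismatch = Δα·L·ΔT = 12.3×10⁻⁶ × 339.0 mm × 150.0 K = 625 µm.

625 µm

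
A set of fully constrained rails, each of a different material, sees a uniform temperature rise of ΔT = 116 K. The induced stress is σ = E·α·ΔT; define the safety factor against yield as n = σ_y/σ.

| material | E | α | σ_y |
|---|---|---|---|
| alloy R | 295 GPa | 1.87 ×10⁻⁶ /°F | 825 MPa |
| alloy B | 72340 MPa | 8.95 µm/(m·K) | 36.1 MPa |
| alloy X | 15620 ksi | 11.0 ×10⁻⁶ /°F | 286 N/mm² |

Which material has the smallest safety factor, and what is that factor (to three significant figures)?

In consistent units (E in GPa, α in ×10⁻⁶/K, σ_y in MPa):
  alloy R: E = 295.0, α = 3.37, σ_y = 825.0 → σ = 115 MPa, n = 7.16
  alloy B: E = 72.34, α = 8.95, σ_y = 36.10 → σ = 75.1 MPa, n = 0.481
  alloy X: E = 107.7, α = 19.8, σ_y = 286.0 → σ = 247 MPa, n = 1.16
The minimum is alloy B at n = 0.481.

alloy B, n = 0.481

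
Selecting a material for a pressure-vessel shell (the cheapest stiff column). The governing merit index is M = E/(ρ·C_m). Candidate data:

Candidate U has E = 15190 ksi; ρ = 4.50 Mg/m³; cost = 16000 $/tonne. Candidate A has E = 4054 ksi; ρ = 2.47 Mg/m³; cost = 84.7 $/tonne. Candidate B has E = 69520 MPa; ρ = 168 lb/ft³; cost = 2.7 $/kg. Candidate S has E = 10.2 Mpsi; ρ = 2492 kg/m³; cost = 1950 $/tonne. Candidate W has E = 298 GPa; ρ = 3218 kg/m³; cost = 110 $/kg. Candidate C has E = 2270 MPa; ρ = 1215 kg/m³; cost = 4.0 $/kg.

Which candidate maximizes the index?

In SI units:
  candidate U: E = 104.7 GPa, ρ = 4500 kg/m³, cost = 16.00 $/kg
  candidate A: E = 27.95 GPa, ρ = 2470 kg/m³, cost = 0.08470 $/kg
  candidate B: E = 69.52 GPa, ρ = 2691 kg/m³, cost = 2.700 $/kg
  candidate S: E = 70.33 GPa, ρ = 2492 kg/m³, cost = 1.950 $/kg
  candidate W: E = 298.0 GPa, ρ = 3218 kg/m³, cost = 110.0 $/kg
  candidate C: E = 2.270 GPa, ρ = 1215 kg/m³, cost = 4.000 $/kg
  candidate A: M = 134 MN·m per $
  candidate S: M = 14.5 MN·m per $
  candidate B: M = 9.57 MN·m per $
  candidate U: M = 1.45 MN·m per $
  candidate W: M = 0.842 MN·m per $
  candidate C: M = 0.467 MN·m per $
Candidate A ranks first.

candidate A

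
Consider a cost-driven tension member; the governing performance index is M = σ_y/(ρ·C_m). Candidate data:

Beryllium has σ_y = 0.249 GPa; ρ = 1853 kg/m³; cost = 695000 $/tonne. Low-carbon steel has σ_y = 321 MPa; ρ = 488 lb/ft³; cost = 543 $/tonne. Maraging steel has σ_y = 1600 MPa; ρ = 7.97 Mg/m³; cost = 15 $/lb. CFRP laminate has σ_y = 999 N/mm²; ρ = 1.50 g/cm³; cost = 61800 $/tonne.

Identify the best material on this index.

low-carbon steel

After converting to SI:
  beryllium: σ_y = 249.0 MPa, ρ = 1853 kg/m³, cost = 695.0 $/kg
  low-carbon steel: σ_y = 321.0 MPa, ρ = 7817 kg/m³, cost = 0.5430 $/kg
  maraging steel: σ_y = 1600 MPa, ρ = 7970 kg/m³, cost = 33.07 $/kg
  CFRP laminate: σ_y = 999.0 MPa, ρ = 1500 kg/m³, cost = 61.80 $/kg
  low-carbon steel: M = 75.6 kN·m per $
  CFRP laminate: M = 10.8 kN·m per $
  maraging steel: M = 6.07 kN·m per $
  beryllium: M = 0.193 kN·m per $
Low-carbon steel ranks first.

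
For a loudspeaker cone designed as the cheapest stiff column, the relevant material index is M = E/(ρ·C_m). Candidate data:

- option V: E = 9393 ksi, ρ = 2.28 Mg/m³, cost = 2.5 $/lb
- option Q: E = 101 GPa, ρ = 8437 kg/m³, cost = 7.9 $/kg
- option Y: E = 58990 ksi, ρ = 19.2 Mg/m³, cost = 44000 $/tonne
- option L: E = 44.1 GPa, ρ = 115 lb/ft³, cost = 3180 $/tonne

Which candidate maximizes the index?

Convert each candidate to consistent units, then evaluate M:
  option V: E = 64.76 GPa, ρ = 2280 kg/m³, cost = 5.511 $/kg
  option Q: E = 101.0 GPa, ρ = 8437 kg/m³, cost = 7.900 $/kg
  option Y: E = 406.7 GPa, ρ = 19200 kg/m³, cost = 44.00 $/kg
  option L: E = 44.10 GPa, ρ = 1842 kg/m³, cost = 3.180 $/kg
  option L: M = 7.53 MN·m per $
  option V: M = 5.15 MN·m per $
  option Q: M = 1.52 MN·m per $
  option Y: M = 0.481 MN·m per $
The maximum is for option L.

option L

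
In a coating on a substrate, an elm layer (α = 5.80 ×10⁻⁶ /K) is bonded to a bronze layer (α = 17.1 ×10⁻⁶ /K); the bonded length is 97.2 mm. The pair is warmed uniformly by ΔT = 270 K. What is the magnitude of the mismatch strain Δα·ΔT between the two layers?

3.05×10⁻³

Δα = |5.80 − 17.1|×10⁻⁶/K = 11.3×10⁻⁶/K.
Mismatch strain = Δα·ΔT = 11.3×10⁻⁶ × 270.0 = 3.05×10⁻³.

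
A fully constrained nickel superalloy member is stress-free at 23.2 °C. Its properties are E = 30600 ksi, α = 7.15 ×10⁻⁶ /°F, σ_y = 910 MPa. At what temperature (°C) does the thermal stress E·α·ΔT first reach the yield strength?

358 °C

E = 30600 ksi = 211.0 GPa.
α = 7.15×10⁻⁶/°F × 9/5 = 12.9×10⁻⁶/K.
E·α·ΔT = 910.0 MPa ⇒ ΔT = 910.0 / (211.0×10³ × 12.9×10⁻⁶) = 335.1 K.
T = 23.2 + 335.1 = 358.3 °C.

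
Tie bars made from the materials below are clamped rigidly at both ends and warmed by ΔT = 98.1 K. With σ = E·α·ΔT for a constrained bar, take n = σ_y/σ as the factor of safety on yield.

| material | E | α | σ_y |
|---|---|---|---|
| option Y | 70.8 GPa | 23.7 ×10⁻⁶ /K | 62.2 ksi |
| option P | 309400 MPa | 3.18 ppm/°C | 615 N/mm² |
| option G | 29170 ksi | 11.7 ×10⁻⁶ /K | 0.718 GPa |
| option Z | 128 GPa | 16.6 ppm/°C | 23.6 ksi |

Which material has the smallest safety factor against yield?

option Z

In consistent units (E in GPa, α in ×10⁻⁶/K, σ_y in MPa):
  option Y: E = 70.80, α = 23.7, σ_y = 428.9 → σ = 165 MPa, n = 2.61
  option P: E = 309.4, α = 3.18, σ_y = 615.0 → σ = 96.5 MPa, n = 6.37
  option G: E = 201.1, α = 11.7, σ_y = 718.0 → σ = 231 MPa, n = 3.11
  option Z: E = 128.0, α = 16.6, σ_y = 162.7 → σ = 208 MPa, n = 0.781
Smallest n: option Z with n = 0.781.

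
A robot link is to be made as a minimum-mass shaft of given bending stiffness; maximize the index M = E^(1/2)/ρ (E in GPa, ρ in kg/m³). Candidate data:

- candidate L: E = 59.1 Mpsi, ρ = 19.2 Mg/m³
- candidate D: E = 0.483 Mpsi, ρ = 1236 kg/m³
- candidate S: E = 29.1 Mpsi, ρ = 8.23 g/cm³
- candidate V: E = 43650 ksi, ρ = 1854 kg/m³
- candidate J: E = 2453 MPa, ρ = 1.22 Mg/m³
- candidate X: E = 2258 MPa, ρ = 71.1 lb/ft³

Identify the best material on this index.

candidate V

Putting every candidate on a common basis:
  candidate L: E = 407.5 GPa, ρ = 19200 kg/m³
  candidate D: E = 3.330 GPa, ρ = 1236 kg/m³
  candidate S: E = 200.6 GPa, ρ = 8230 kg/m³
  candidate V: E = 301.0 GPa, ρ = 1854 kg/m³
  candidate J: E = 2.453 GPa, ρ = 1220 kg/m³
  candidate X: E = 2.258 GPa, ρ = 1139 kg/m³
  candidate V: M = 9.36×10⁻³
  candidate S: M = 1.72×10⁻³
  candidate D: M = 1.48×10⁻³
  candidate X: M = 1.32×10⁻³
  candidate J: M = 1.28×10⁻³
  candidate L: M = 1.05×10⁻³
Candidate V ranks first.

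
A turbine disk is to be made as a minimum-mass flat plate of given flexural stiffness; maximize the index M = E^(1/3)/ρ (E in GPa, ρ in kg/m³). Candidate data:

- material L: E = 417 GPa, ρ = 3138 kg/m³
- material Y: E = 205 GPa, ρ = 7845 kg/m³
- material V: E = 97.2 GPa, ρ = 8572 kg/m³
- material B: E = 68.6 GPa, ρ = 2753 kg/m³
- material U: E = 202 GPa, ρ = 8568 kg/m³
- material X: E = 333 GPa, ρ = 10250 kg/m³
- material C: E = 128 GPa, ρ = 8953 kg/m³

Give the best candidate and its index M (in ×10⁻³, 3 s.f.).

Per-candidate index values:
  material L: M = 2.38×10⁻³
  material B: M = 1.49×10⁻³
  material Y: M = 0.752×10⁻³
  material U: M = 0.685×10⁻³
  material X: M = 0.676×10⁻³
  material C: M = 0.563×10⁻³
  material V: M = 0.536×10⁻³
Material L ranks first.

material L, M = 2.38×10⁻³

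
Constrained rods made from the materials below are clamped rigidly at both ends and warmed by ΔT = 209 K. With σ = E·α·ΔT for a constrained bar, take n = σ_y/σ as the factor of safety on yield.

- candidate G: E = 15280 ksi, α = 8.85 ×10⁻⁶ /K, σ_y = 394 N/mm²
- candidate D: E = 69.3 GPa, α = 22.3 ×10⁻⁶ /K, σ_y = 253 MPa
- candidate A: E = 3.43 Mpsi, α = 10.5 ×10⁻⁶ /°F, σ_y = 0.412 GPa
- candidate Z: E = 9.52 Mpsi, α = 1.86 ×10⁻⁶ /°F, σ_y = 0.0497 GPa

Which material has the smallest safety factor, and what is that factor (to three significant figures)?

candidate D, n = 0.783

Converting E to GPa, α to ×10⁻⁶/K, σ_y to MPa, then σ and n for each:
  candidate G: E = 105.4, α = 8.85, σ_y = 394.0 → σ = 195 MPa, n = 2.02
  candidate D: E = 69.30, α = 22.3, σ_y = 253.0 → σ = 323 MPa, n = 0.783
  candidate A: E = 23.65, α = 18.9, σ_y = 412.0 → σ = 93.4 MPa, n = 4.41
  candidate Z: E = 65.64, α = 3.35, σ_y = 49.70 → σ = 45.9 MPa, n = 1.08
The minimum is candidate D at n = 0.783.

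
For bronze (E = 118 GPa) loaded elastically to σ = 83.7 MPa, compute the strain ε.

ε = σ/E = 83.7 / 118000 = 7.09×10⁻⁴.

7.09×10⁻⁴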